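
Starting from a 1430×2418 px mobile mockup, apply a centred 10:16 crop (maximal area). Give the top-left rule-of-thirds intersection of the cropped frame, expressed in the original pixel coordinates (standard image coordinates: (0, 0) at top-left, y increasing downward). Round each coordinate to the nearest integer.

1430/2418 < 10/16, so the 10:16 crop keeps the full width 1430 and trims height to 1430 × 16/10 = 2288.00 px.
Top offset = (2418 − 2288.00)/2 = 65.00 px; left offset = 0.
Top-left is one-third across and one-third down within the crop:
x = 0.00 + 1 × 1430.00/3 ≈ 477; y = 65.00 + 1 × 2288.00/3 ≈ 828.

x = 477 px, y = 828 px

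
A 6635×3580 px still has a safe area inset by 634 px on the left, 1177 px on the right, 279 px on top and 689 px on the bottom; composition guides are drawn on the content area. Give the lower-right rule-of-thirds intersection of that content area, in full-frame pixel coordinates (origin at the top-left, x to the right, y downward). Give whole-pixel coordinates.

(3850, 2020)

Content width = 6635 − 634 − 1177 = 4824 px; content height = 3580 − 279 − 689 = 2612 px.
Lower-right is two-thirds across and two-thirds down within the content area.
x = 634 + 2 × 4824/3 = 634 + 3216.00 ≈ 3850
y = 279 + 2 × 2612/3 = 279 + 1741.33 ≈ 2020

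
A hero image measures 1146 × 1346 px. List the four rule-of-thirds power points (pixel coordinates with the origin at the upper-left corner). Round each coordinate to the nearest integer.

One third of 1146 is 382; one third of 1346 is 448.67.
Vertical third lines at x = 382 and x = 764; horizontal third lines at y = 449 and y = 897.

(382, 449), (764, 449), (382, 897), (764, 897)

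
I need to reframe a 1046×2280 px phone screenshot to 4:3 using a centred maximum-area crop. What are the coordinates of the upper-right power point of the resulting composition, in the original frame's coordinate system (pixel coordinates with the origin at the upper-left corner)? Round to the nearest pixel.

(697, 1009)

1046/2280 < 4/3, so the 4:3 crop keeps the full width 1046 and trims height to 1046 × 3/4 = 784.50 px.
Top offset = (2280 − 784.50)/2 = 747.75 px; left offset = 0.
Upper-right is two-thirds across and one-third down within the crop:
x = 0.00 + 2 × 1046.00/3 ≈ 697; y = 747.75 + 1 × 784.50/3 ≈ 1009.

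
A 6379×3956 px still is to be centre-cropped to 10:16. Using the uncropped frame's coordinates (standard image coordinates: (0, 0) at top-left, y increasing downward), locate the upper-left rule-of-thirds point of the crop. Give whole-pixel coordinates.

6379/3956 > 10/16, so the 10:16 crop keeps the full height 3956 and trims width to 3956 × 10/16 = 2472.50 px.
Left offset = (6379 − 2472.50)/2 = 1953.25 px; top offset = 0.
Upper-left is one-third across and one-third down within the crop:
x = 1953.25 + 1 × 2472.50/3 ≈ 2777; y = 0.00 + 1 × 3956.00/3 ≈ 1319.

x = 2777 px, y = 1319 px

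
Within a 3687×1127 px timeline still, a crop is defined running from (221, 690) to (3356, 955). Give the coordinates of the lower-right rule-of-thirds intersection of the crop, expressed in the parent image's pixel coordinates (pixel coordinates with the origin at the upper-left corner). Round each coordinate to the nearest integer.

Crop width = 3356 − 221 = 3135 px; one third is 1045.00 px.
Crop height = 955 − 690 = 265 px; one third is 88.33 px.
The lower-right point is two-thirds across and two-thirds down within the crop:
x = 221 + 2 × 1045.00 ≈ 2311; y = 690 + 2 × 88.33 ≈ 867.

(2311, 867)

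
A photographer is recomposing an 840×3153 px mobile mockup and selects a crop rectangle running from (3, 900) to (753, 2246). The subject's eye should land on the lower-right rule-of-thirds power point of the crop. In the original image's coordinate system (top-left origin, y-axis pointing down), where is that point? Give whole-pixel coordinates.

Crop width = 753 − 3 = 750 px; one third is 250.00 px.
Crop height = 2246 − 900 = 1346 px; one third is 448.67 px.
The lower-right point is two-thirds across and two-thirds down within the crop:
x = 3 + 2 × 250.00 ≈ 503; y = 900 + 2 × 448.67 ≈ 1797.

x = 503 px, y = 1797 px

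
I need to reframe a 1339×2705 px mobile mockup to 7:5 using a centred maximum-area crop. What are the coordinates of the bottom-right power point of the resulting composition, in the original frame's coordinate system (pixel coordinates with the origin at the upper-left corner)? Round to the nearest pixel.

1339/2705 < 7/5, so the 7:5 crop keeps the full width 1339 and trims height to 1339 × 5/7 = 956.43 px.
Top offset = (2705 − 956.43)/2 = 874.29 px; left offset = 0.
Bottom-right is two-thirds across and two-thirds down within the crop:
x = 0.00 + 2 × 1339.00/3 ≈ 893; y = 874.29 + 2 × 956.43/3 ≈ 1512.

x = 893 px, y = 1512 px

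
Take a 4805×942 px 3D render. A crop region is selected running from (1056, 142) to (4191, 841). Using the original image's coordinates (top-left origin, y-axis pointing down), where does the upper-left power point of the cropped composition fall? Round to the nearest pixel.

x = 2101 px, y = 375 px

Crop width = 4191 − 1056 = 3135 px; one third is 1045.00 px.
Crop height = 841 − 142 = 699 px; one third is 233.00 px.
The upper-left point is one-third across and one-third down within the crop:
x = 1056 + 1 × 1045.00 ≈ 2101; y = 142 + 1 × 233.00 ≈ 375.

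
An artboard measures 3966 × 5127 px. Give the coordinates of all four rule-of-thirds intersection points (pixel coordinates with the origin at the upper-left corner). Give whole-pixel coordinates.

(1322, 1709), (2644, 1709), (1322, 3418), (2644, 3418)

One third of 3966 is 1322; one third of 5127 is 1709.
Vertical third lines at x = 1322 and x = 2644; horizontal third lines at y = 1709 and y = 3418.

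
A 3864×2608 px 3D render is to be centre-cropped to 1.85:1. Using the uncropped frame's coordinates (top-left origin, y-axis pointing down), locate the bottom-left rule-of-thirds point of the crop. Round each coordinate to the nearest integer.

(1288, 1652)

3864/2608 < 1.85/1, so the 1.85:1 crop keeps the full width 3864 and trims height to 3864 × 1/1.85 = 2088.65 px.
Top offset = (2608 − 2088.65)/2 = 259.68 px; left offset = 0.
Bottom-left is one-third across and two-thirds down within the crop:
x = 0.00 + 1 × 3864.00/3 ≈ 1288; y = 259.68 + 2 × 2088.65/3 ≈ 1652.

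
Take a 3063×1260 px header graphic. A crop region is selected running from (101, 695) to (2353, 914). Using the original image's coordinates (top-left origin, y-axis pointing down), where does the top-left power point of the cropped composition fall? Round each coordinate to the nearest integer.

Crop width = 2353 − 101 = 2252 px; one third is 750.67 px.
Crop height = 914 − 695 = 219 px; one third is 73.00 px.
The top-left point is one-third across and one-third down within the crop:
x = 101 + 1 × 750.67 ≈ 852; y = 695 + 1 × 73.00 ≈ 768.

(852, 768)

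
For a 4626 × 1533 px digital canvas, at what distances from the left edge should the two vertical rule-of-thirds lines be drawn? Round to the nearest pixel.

x = 1542 px and x = 3084 px

4626 / 3 = 1542, so the vertical lines sit at one and two thirds of 4626.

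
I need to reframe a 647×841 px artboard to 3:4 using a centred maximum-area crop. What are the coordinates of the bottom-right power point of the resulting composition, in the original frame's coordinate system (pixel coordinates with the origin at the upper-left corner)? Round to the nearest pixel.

x = 429 px, y = 561 px

647/841 > 3/4, so the 3:4 crop keeps the full height 841 and trims width to 841 × 3/4 = 630.75 px.
Left offset = (647 − 630.75)/2 = 8.12 px; top offset = 0.
Bottom-right is two-thirds across and two-thirds down within the crop:
x = 8.12 + 2 × 630.75/3 ≈ 429; y = 0.00 + 2 × 841.00/3 ≈ 561.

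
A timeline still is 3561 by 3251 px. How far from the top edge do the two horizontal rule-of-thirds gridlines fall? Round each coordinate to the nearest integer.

3251 / 3 = 1083.67, so the horizontal lines sit at one and two thirds of 3251.

1084 px and 2167 px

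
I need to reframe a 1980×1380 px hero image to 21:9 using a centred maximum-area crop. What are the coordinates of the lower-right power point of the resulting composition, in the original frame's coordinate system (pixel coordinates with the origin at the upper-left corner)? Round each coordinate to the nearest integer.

1980/1380 < 21/9, so the 21:9 crop keeps the full width 1980 and trims height to 1980 × 9/21 = 848.57 px.
Top offset = (1380 − 848.57)/2 = 265.71 px; left offset = 0.
Lower-right is two-thirds across and two-thirds down within the crop:
x = 0.00 + 2 × 1980.00/3 ≈ 1320; y = 265.71 + 2 × 848.57/3 ≈ 831.

x = 1320 px, y = 831 px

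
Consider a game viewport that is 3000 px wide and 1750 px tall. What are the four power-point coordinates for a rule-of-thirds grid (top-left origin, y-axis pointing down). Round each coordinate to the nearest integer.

(1000, 583), (2000, 583), (1000, 1167), (2000, 1167)

One third of 3000 is 1000; one third of 1750 is 583.33.
Vertical third lines at x = 1000 and x = 2000; horizontal third lines at y = 583 and y = 1167.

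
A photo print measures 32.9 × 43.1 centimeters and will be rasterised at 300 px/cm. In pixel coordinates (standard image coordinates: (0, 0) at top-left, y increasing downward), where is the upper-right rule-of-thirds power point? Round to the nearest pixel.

In pixels the canvas is 32.9 × 300 = 9870 wide and 43.1 × 300 = 12930 tall.
The upper-right point is two-thirds across and one-third down:
x = 2 × 9870/3 ≈ 6580; y = 1 × 12930/3 ≈ 4310.

x = 6580 px, y = 4310 px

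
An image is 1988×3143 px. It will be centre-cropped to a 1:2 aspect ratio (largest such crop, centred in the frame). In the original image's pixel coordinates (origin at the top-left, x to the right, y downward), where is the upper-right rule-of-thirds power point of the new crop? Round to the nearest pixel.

(1256, 1048)

1988/3143 > 1/2, so the 1:2 crop keeps the full height 3143 and trims width to 3143 × 1/2 = 1571.50 px.
Left offset = (1988 − 1571.50)/2 = 208.25 px; top offset = 0.
Upper-right is two-thirds across and one-third down within the crop:
x = 208.25 + 2 × 1571.50/3 ≈ 1256; y = 0.00 + 1 × 3143.00/3 ≈ 1048.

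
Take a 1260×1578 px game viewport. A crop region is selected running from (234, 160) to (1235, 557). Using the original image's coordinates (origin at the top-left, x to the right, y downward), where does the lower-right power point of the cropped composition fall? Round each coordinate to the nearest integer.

(901, 425)

Crop width = 1235 − 234 = 1001 px; one third is 333.67 px.
Crop height = 557 − 160 = 397 px; one third is 132.33 px.
The lower-right point is two-thirds across and two-thirds down within the crop:
x = 234 + 2 × 333.67 ≈ 901; y = 160 + 2 × 132.33 ≈ 425.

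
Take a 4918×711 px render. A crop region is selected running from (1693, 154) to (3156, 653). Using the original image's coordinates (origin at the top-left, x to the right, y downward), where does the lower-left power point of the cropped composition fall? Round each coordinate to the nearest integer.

x = 2181 px, y = 487 px

Crop width = 3156 − 1693 = 1463 px; one third is 487.67 px.
Crop height = 653 − 154 = 499 px; one third is 166.33 px.
The lower-left point is one-third across and two-thirds down within the crop:
x = 1693 + 1 × 487.67 ≈ 2181; y = 154 + 2 × 166.33 ≈ 487.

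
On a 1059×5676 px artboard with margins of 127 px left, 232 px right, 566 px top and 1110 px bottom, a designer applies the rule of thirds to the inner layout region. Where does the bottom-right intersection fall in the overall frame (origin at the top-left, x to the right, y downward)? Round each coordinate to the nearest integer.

x = 594 px, y = 3233 px

Content width = 1059 − 127 − 232 = 700 px; content height = 5676 − 566 − 1110 = 4000 px.
Bottom-right is two-thirds across and two-thirds down within the inner layout region.
x = 127 + 2 × 700/3 = 127 + 466.67 ≈ 594
y = 566 + 2 × 4000/3 = 566 + 2666.67 ≈ 3233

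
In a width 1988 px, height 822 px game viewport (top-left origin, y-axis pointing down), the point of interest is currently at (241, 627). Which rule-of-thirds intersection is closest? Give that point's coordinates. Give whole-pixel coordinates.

x = 663 px, y = 548 px

Third lines: x ∈ {663, 1325}, y ∈ {274, 548}.
241 is closer to x = 663; 627 is closer to y = 548.
So the nearest intersection is the lower-left power point.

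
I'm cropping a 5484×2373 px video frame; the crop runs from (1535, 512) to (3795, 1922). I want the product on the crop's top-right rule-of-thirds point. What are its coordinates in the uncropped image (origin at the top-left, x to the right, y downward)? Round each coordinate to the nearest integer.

(3042, 982)

Crop width = 3795 − 1535 = 2260 px; one third is 753.33 px.
Crop height = 1922 − 512 = 1410 px; one third is 470.00 px.
The top-right point is two-thirds across and one-third down within the crop:
x = 1535 + 2 × 753.33 ≈ 3042; y = 512 + 1 × 470.00 ≈ 982.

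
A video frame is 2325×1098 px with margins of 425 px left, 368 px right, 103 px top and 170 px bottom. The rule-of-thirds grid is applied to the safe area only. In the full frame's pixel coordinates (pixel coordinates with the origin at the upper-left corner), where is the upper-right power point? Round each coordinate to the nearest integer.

x = 1446 px, y = 378 px

Content width = 2325 − 425 − 368 = 1532 px; content height = 1098 − 103 − 170 = 825 px.
Upper-right is two-thirds across and one-third down within the safe area.
x = 425 + 2 × 1532/3 = 425 + 1021.33 ≈ 1446
y = 103 + 1 × 825/3 = 103 + 275.00 ≈ 378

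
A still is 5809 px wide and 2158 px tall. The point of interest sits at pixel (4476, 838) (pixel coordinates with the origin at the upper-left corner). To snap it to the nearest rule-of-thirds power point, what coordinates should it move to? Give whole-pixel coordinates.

Third lines: x ∈ {1936, 3873}, y ∈ {719, 1439}.
4476 is closer to x = 3873; 838 is closer to y = 719.
So the nearest intersection is the upper-right power point.

x = 3873 px, y = 719 px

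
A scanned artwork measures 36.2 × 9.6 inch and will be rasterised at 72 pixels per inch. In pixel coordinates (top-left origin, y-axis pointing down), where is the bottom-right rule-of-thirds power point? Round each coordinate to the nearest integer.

(1738, 461)

In pixels the canvas is 36.2 × 72 = 2606.4 wide and 9.6 × 72 = 691.2 tall.
The bottom-right point is two-thirds across and two-thirds down:
x = 2 × 2606.4/3 ≈ 1738; y = 2 × 691.2/3 ≈ 461.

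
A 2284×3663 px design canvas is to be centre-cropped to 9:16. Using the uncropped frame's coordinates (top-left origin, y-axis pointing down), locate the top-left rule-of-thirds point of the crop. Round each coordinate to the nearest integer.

2284/3663 > 9/16, so the 9:16 crop keeps the full height 3663 and trims width to 3663 × 9/16 = 2060.44 px.
Left offset = (2284 − 2060.44)/2 = 111.78 px; top offset = 0.
Top-left is one-third across and one-third down within the crop:
x = 111.78 + 1 × 2060.44/3 ≈ 799; y = 0.00 + 1 × 3663.00/3 ≈ 1221.

(799, 1221)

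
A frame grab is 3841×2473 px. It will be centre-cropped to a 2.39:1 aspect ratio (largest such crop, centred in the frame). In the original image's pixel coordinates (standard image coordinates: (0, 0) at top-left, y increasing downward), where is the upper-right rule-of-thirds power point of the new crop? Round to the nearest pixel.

3841/2473 < 2.39/1, so the 2.39:1 crop keeps the full width 3841 and trims height to 3841 × 1/2.39 = 1607.11 px.
Top offset = (2473 − 1607.11)/2 = 432.94 px; left offset = 0.
Upper-right is two-thirds across and one-third down within the crop:
x = 0.00 + 2 × 3841.00/3 ≈ 2561; y = 432.94 + 1 × 1607.11/3 ≈ 969.

(2561, 969)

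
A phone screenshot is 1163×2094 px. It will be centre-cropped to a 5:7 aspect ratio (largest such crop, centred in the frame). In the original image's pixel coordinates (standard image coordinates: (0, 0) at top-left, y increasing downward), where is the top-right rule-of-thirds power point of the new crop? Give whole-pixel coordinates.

1163/2094 < 5/7, so the 5:7 crop keeps the full width 1163 and trims height to 1163 × 7/5 = 1628.20 px.
Top offset = (2094 − 1628.20)/2 = 232.90 px; left offset = 0.
Top-right is two-thirds across and one-third down within the crop:
x = 0.00 + 2 × 1163.00/3 ≈ 775; y = 232.90 + 1 × 1628.20/3 ≈ 776.

x = 775 px, y = 776 px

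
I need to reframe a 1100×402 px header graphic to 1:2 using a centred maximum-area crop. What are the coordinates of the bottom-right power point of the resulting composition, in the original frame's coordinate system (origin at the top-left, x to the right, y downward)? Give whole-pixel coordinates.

(584, 268)

1100/402 > 1/2, so the 1:2 crop keeps the full height 402 and trims width to 402 × 1/2 = 201.00 px.
Left offset = (1100 − 201.00)/2 = 449.50 px; top offset = 0.
Bottom-right is two-thirds across and two-thirds down within the crop:
x = 449.50 + 2 × 201.00/3 ≈ 584; y = 0.00 + 2 × 402.00/3 ≈ 268.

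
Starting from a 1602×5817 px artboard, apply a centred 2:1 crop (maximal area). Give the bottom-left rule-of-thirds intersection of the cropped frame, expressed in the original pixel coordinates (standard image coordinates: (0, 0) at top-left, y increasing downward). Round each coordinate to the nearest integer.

(534, 3042)

1602/5817 < 2/1, so the 2:1 crop keeps the full width 1602 and trims height to 1602 × 1/2 = 801.00 px.
Top offset = (5817 − 801.00)/2 = 2508.00 px; left offset = 0.
Bottom-left is one-third across and two-thirds down within the crop:
x = 0.00 + 1 × 1602.00/3 ≈ 534; y = 2508.00 + 2 × 801.00/3 ≈ 3042.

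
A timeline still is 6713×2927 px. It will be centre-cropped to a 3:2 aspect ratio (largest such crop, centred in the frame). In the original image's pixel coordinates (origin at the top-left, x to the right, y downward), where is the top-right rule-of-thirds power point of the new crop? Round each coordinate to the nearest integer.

x = 4088 px, y = 976 px

6713/2927 > 3/2, so the 3:2 crop keeps the full height 2927 and trims width to 2927 × 3/2 = 4390.50 px.
Left offset = (6713 − 4390.50)/2 = 1161.25 px; top offset = 0.
Top-right is two-thirds across and one-third down within the crop:
x = 1161.25 + 2 × 4390.50/3 ≈ 4088; y = 0.00 + 1 × 2927.00/3 ≈ 976.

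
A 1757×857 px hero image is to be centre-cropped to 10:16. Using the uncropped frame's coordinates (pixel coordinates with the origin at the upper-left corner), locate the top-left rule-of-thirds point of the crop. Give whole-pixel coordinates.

x = 789 px, y = 286 px

1757/857 > 10/16, so the 10:16 crop keeps the full height 857 and trims width to 857 × 10/16 = 535.62 px.
Left offset = (1757 − 535.62)/2 = 610.69 px; top offset = 0.
Top-left is one-third across and one-third down within the crop:
x = 610.69 + 1 × 535.62/3 ≈ 789; y = 0.00 + 1 × 857.00/3 ≈ 286.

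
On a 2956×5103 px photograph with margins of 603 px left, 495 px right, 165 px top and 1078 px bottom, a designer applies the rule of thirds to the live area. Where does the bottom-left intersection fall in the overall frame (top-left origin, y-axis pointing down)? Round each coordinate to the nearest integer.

Content width = 2956 − 603 − 495 = 1858 px; content height = 5103 − 165 − 1078 = 3860 px.
Bottom-left is one-third across and two-thirds down within the live area.
x = 603 + 1 × 1858/3 = 603 + 619.33 ≈ 1222
y = 165 + 2 × 3860/3 = 165 + 2573.33 ≈ 2738

(1222, 2738)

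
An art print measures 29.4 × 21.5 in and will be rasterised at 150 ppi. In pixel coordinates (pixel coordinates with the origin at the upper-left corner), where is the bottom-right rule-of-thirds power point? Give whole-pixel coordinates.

In pixels the canvas is 29.4 × 150 = 4410 wide and 21.5 × 150 = 3225 tall.
The bottom-right point is two-thirds across and two-thirds down:
x = 2 × 4410/3 ≈ 2940; y = 2 × 3225/3 ≈ 2150.

x = 2940 px, y = 2150 px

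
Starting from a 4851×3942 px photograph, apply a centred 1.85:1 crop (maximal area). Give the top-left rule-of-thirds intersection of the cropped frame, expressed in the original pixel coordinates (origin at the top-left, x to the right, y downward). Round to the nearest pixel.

(1617, 1534)

4851/3942 < 1.85/1, so the 1.85:1 crop keeps the full width 4851 and trims height to 4851 × 1/1.85 = 2622.16 px.
Top offset = (3942 − 2622.16)/2 = 659.92 px; left offset = 0.
Top-left is one-third across and one-third down within the crop:
x = 0.00 + 1 × 4851.00/3 ≈ 1617; y = 659.92 + 1 × 2622.16/3 ≈ 1534.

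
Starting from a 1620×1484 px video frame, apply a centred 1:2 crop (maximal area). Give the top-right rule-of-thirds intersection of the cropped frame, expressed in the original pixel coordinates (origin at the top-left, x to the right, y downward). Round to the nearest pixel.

1620/1484 > 1/2, so the 1:2 crop keeps the full height 1484 and trims width to 1484 × 1/2 = 742.00 px.
Left offset = (1620 − 742.00)/2 = 439.00 px; top offset = 0.
Top-right is two-thirds across and one-third down within the crop:
x = 439.00 + 2 × 742.00/3 ≈ 934; y = 0.00 + 1 × 1484.00/3 ≈ 495.

(934, 495)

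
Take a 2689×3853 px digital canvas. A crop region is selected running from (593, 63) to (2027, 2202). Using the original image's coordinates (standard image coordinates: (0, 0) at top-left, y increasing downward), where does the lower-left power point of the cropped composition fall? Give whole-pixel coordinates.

Crop width = 2027 − 593 = 1434 px; one third is 478.00 px.
Crop height = 2202 − 63 = 2139 px; one third is 713.00 px.
The lower-left point is one-third across and two-thirds down within the crop:
x = 593 + 1 × 478.00 ≈ 1071; y = 63 + 2 × 713.00 ≈ 1489.

(1071, 1489)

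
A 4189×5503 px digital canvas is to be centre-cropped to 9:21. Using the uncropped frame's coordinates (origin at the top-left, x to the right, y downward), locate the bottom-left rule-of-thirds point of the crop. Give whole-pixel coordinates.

4189/5503 > 9/21, so the 9:21 crop keeps the full height 5503 and trims width to 5503 × 9/21 = 2358.43 px.
Left offset = (4189 − 2358.43)/2 = 915.29 px; top offset = 0.
Bottom-left is one-third across and two-thirds down within the crop:
x = 915.29 + 1 × 2358.43/3 ≈ 1701; y = 0.00 + 2 × 5503.00/3 ≈ 3669.

(1701, 3669)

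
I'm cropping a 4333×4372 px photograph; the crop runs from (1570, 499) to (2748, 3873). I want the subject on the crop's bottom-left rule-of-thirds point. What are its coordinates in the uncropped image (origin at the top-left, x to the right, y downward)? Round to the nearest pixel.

x = 1963 px, y = 2748 px

Crop width = 2748 − 1570 = 1178 px; one third is 392.67 px.
Crop height = 3873 − 499 = 3374 px; one third is 1124.67 px.
The bottom-left point is one-third across and two-thirds down within the crop:
x = 1570 + 1 × 392.67 ≈ 1963; y = 499 + 2 × 1124.67 ≈ 2748.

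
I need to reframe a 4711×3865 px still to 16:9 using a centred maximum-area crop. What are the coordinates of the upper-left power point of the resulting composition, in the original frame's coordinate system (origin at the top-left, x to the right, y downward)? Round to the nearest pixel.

4711/3865 < 16/9, so the 16:9 crop keeps the full width 4711 and trims height to 4711 × 9/16 = 2649.94 px.
Top offset = (3865 − 2649.94)/2 = 607.53 px; left offset = 0.
Upper-left is one-third across and one-third down within the crop:
x = 0.00 + 1 × 4711.00/3 ≈ 1570; y = 607.53 + 1 × 2649.94/3 ≈ 1491.

x = 1570 px, y = 1491 px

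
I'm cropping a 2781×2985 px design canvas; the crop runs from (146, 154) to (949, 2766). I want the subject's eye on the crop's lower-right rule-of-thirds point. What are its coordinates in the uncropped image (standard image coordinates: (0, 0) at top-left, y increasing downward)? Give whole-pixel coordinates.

Crop width = 949 − 146 = 803 px; one third is 267.67 px.
Crop height = 2766 − 154 = 2612 px; one third is 870.67 px.
The lower-right point is two-thirds across and two-thirds down within the crop:
x = 146 + 2 × 267.67 ≈ 681; y = 154 + 2 × 870.67 ≈ 1895.

x = 681 px, y = 1895 px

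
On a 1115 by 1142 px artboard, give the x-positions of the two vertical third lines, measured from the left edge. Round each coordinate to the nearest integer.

1115 / 3 = 371.67, so the vertical lines sit at one and two thirds of 1115.

x = 372 px and x = 743 px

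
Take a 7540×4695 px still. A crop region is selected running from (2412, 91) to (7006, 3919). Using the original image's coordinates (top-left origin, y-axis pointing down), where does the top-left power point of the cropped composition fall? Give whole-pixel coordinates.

(3943, 1367)

Crop width = 7006 − 2412 = 4594 px; one third is 1531.33 px.
Crop height = 3919 − 91 = 3828 px; one third is 1276.00 px.
The top-left point is one-third across and one-third down within the crop:
x = 2412 + 1 × 1531.33 ≈ 3943; y = 91 + 1 × 1276.00 ≈ 1367.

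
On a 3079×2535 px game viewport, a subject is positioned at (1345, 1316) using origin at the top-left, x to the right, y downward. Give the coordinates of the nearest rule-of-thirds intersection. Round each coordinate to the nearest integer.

(1026, 1690)

Third lines: x ∈ {1026, 2053}, y ∈ {845, 1690}.
1345 is closer to x = 1026; 1316 is closer to y = 1690.
So the nearest intersection is the lower-left power point.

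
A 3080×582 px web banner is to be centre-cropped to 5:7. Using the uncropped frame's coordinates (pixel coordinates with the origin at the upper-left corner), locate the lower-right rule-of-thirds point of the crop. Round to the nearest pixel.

x = 1609 px, y = 388 px

3080/582 > 5/7, so the 5:7 crop keeps the full height 582 and trims width to 582 × 5/7 = 415.71 px.
Left offset = (3080 − 415.71)/2 = 1332.14 px; top offset = 0.
Lower-right is two-thirds across and two-thirds down within the crop:
x = 1332.14 + 2 × 415.71/3 ≈ 1609; y = 0.00 + 2 × 582.00/3 ≈ 388.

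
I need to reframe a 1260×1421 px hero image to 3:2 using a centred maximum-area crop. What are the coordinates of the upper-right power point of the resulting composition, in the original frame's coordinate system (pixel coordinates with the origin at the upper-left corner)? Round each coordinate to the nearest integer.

x = 840 px, y = 571 px

1260/1421 < 3/2, so the 3:2 crop keeps the full width 1260 and trims height to 1260 × 2/3 = 840.00 px.
Top offset = (1421 − 840.00)/2 = 290.50 px; left offset = 0.
Upper-right is two-thirds across and one-third down within the crop:
x = 0.00 + 2 × 1260.00/3 ≈ 840; y = 290.50 + 1 × 840.00/3 ≈ 571.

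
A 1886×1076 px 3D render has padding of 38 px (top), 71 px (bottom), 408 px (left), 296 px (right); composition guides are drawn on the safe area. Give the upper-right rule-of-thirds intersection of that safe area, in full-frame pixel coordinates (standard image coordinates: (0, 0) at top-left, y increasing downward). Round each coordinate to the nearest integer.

Content width = 1886 − 408 − 296 = 1182 px; content height = 1076 − 38 − 71 = 967 px.
Upper-right is two-thirds across and one-third down within the safe area.
x = 408 + 2 × 1182/3 = 408 + 788.00 ≈ 1196
y = 38 + 1 × 967/3 = 38 + 322.33 ≈ 360

(1196, 360)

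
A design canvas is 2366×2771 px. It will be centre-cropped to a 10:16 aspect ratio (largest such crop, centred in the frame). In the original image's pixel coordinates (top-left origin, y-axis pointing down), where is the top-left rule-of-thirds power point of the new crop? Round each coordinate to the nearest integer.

2366/2771 > 10/16, so the 10:16 crop keeps the full height 2771 and trims width to 2771 × 10/16 = 1731.88 px.
Left offset = (2366 − 1731.88)/2 = 317.06 px; top offset = 0.
Top-left is one-third across and one-third down within the crop:
x = 317.06 + 1 × 1731.88/3 ≈ 894; y = 0.00 + 1 × 2771.00/3 ≈ 924.

x = 894 px, y = 924 px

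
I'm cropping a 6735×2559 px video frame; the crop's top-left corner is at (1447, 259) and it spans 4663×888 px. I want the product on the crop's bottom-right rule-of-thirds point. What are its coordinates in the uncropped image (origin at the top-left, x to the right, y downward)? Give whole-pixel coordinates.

One third of the crop width 4663 is 1554.33 px.
One third of the crop height 888 is 296.00 px.
The bottom-right point is two-thirds across and two-thirds down within the crop:
x = 1447 + 2 × 1554.33 ≈ 4556; y = 259 + 2 × 296.00 ≈ 851.

(4556, 851)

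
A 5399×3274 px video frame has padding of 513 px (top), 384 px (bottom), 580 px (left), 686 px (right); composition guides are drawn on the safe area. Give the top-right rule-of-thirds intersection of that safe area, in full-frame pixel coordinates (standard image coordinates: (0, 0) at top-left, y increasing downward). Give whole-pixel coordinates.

Content width = 5399 − 580 − 686 = 4133 px; content height = 3274 − 513 − 384 = 2377 px.
Top-right is two-thirds across and one-third down within the safe area.
x = 580 + 2 × 4133/3 = 580 + 2755.33 ≈ 3335
y = 513 + 1 × 2377/3 = 513 + 792.33 ≈ 1305

(3335, 1305)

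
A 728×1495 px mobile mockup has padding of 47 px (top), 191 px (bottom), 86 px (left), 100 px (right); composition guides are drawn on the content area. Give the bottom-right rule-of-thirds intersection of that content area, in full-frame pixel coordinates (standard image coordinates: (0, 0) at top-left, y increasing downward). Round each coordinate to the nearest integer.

(447, 885)

Content width = 728 − 86 − 100 = 542 px; content height = 1495 − 47 − 191 = 1257 px.
Bottom-right is two-thirds across and two-thirds down within the content area.
x = 86 + 2 × 542/3 = 86 + 361.33 ≈ 447
y = 47 + 2 × 1257/3 = 47 + 838.00 ≈ 885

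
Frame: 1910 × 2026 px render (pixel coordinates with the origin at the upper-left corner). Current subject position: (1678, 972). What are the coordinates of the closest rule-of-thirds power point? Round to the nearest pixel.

(1273, 675)

Third lines: x ∈ {637, 1273}, y ∈ {675, 1351}.
1678 is closer to x = 1273; 972 is closer to y = 675.
So the nearest intersection is the upper-right power point.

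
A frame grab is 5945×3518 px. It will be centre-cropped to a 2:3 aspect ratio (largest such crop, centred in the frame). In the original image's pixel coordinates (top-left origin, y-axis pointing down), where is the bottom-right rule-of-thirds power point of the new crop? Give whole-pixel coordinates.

5945/3518 > 2/3, so the 2:3 crop keeps the full height 3518 and trims width to 3518 × 2/3 = 2345.33 px.
Left offset = (5945 − 2345.33)/2 = 1799.83 px; top offset = 0.
Bottom-right is two-thirds across and two-thirds down within the crop:
x = 1799.83 + 2 × 2345.33/3 ≈ 3363; y = 0.00 + 2 × 3518.00/3 ≈ 2345.

(3363, 2345)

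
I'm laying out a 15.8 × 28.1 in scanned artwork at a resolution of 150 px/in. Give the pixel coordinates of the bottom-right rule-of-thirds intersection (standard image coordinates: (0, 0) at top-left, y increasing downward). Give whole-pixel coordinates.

(1580, 2810)

In pixels the canvas is 15.8 × 150 = 2370 wide and 28.1 × 150 = 4215 tall.
The bottom-right point is two-thirds across and two-thirds down:
x = 2 × 2370/3 ≈ 1580; y = 2 × 4215/3 ≈ 2810.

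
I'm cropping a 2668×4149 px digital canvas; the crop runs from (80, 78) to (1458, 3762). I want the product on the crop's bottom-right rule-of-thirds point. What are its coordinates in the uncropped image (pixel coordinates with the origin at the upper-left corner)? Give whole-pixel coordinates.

Crop width = 1458 − 80 = 1378 px; one third is 459.33 px.
Crop height = 3762 − 78 = 3684 px; one third is 1228.00 px.
The bottom-right point is two-thirds across and two-thirds down within the crop:
x = 80 + 2 × 459.33 ≈ 999; y = 78 + 2 × 1228.00 ≈ 2534.

(999, 2534)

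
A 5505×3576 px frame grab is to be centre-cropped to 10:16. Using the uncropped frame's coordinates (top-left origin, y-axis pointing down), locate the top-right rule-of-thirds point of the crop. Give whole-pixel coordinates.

5505/3576 > 10/16, so the 10:16 crop keeps the full height 3576 and trims width to 3576 × 10/16 = 2235.00 px.
Left offset = (5505 − 2235.00)/2 = 1635.00 px; top offset = 0.
Top-right is two-thirds across and one-third down within the crop:
x = 1635.00 + 2 × 2235.00/3 ≈ 3125; y = 0.00 + 1 × 3576.00/3 ≈ 1192.

x = 3125 px, y = 1192 px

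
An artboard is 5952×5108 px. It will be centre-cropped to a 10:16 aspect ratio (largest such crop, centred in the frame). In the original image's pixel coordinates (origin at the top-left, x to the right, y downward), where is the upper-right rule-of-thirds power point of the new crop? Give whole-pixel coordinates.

5952/5108 > 10/16, so the 10:16 crop keeps the full height 5108 and trims width to 5108 × 10/16 = 3192.50 px.
Left offset = (5952 − 3192.50)/2 = 1379.75 px; top offset = 0.
Upper-right is two-thirds across and one-third down within the crop:
x = 1379.75 + 2 × 3192.50/3 ≈ 3508; y = 0.00 + 1 × 5108.00/3 ≈ 1703.

x = 3508 px, y = 1703 px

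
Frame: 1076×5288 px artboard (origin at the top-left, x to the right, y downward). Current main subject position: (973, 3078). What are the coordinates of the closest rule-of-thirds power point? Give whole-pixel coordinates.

x = 717 px, y = 3525 px

Third lines: x ∈ {359, 717}, y ∈ {1763, 3525}.
973 is closer to x = 717; 3078 is closer to y = 3525.
So the nearest intersection is the lower-right power point.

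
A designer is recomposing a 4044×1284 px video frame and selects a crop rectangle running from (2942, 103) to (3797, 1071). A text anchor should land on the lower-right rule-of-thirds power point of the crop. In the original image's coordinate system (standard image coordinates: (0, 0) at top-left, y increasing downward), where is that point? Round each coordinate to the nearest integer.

Crop width = 3797 − 2942 = 855 px; one third is 285.00 px.
Crop height = 1071 − 103 = 968 px; one third is 322.67 px.
The lower-right point is two-thirds across and two-thirds down within the crop:
x = 2942 + 2 × 285.00 ≈ 3512; y = 103 + 2 × 322.67 ≈ 748.

(3512, 748)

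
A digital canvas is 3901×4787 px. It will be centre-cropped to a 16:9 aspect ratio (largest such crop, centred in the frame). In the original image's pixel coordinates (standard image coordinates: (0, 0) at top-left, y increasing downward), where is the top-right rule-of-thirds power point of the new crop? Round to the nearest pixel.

x = 2601 px, y = 2028 px

3901/4787 < 16/9, so the 16:9 crop keeps the full width 3901 and trims height to 3901 × 9/16 = 2194.31 px.
Top offset = (4787 − 2194.31)/2 = 1296.34 px; left offset = 0.
Top-right is two-thirds across and one-third down within the crop:
x = 0.00 + 2 × 3901.00/3 ≈ 2601; y = 1296.34 + 1 × 2194.31/3 ≈ 2028.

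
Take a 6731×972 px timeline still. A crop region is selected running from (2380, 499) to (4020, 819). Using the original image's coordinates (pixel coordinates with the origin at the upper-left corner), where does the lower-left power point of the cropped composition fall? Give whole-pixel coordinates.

(2927, 712)

Crop width = 4020 − 2380 = 1640 px; one third is 546.67 px.
Crop height = 819 − 499 = 320 px; one third is 106.67 px.
The lower-left point is one-third across and two-thirds down within the crop:
x = 2380 + 1 × 546.67 ≈ 2927; y = 499 + 2 × 106.67 ≈ 712.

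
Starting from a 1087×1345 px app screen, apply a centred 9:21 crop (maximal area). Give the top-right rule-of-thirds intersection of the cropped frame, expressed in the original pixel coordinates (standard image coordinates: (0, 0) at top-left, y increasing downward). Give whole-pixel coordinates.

1087/1345 > 9/21, so the 9:21 crop keeps the full height 1345 and trims width to 1345 × 9/21 = 576.43 px.
Left offset = (1087 − 576.43)/2 = 255.29 px; top offset = 0.
Top-right is two-thirds across and one-third down within the crop:
x = 255.29 + 2 × 576.43/3 ≈ 640; y = 0.00 + 1 × 1345.00/3 ≈ 448.

(640, 448)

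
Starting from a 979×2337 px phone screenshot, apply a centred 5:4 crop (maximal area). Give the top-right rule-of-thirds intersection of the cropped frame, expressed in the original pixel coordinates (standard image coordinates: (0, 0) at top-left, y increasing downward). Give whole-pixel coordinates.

979/2337 < 5/4, so the 5:4 crop keeps the full width 979 and trims height to 979 × 4/5 = 783.20 px.
Top offset = (2337 − 783.20)/2 = 776.90 px; left offset = 0.
Top-right is two-thirds across and one-third down within the crop:
x = 0.00 + 2 × 979.00/3 ≈ 653; y = 776.90 + 1 × 783.20/3 ≈ 1038.

x = 653 px, y = 1038 px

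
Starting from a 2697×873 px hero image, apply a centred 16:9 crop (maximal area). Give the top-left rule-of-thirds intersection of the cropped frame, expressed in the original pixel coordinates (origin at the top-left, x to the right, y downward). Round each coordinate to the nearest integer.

2697/873 > 16/9, so the 16:9 crop keeps the full height 873 and trims width to 873 × 16/9 = 1552.00 px.
Left offset = (2697 − 1552.00)/2 = 572.50 px; top offset = 0.
Top-left is one-third across and one-third down within the crop:
x = 572.50 + 1 × 1552.00/3 ≈ 1090; y = 0.00 + 1 × 873.00/3 ≈ 291.

x = 1090 px, y = 291 px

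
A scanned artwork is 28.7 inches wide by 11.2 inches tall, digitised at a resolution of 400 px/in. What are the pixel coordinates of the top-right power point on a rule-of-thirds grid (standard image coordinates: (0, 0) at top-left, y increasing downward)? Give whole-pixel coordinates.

(7653, 1493)

In pixels the canvas is 28.7 × 400 = 11480 wide and 11.2 × 400 = 4480 tall.
The top-right point is two-thirds across and one-third down:
x = 2 × 11480/3 ≈ 7653; y = 1 × 4480/3 ≈ 1493.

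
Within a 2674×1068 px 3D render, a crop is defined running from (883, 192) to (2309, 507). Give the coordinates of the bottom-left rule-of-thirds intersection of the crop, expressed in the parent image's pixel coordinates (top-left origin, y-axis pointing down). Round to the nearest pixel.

Crop width = 2309 − 883 = 1426 px; one third is 475.33 px.
Crop height = 507 − 192 = 315 px; one third is 105.00 px.
The bottom-left point is one-third across and two-thirds down within the crop:
x = 883 + 1 × 475.33 ≈ 1358; y = 192 + 2 × 105.00 ≈ 402.

(1358, 402)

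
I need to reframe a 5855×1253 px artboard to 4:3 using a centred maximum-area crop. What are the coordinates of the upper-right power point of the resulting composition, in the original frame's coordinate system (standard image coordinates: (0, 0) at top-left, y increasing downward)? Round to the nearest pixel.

5855/1253 > 4/3, so the 4:3 crop keeps the full height 1253 and trims width to 1253 × 4/3 = 1670.67 px.
Left offset = (5855 − 1670.67)/2 = 2092.17 px; top offset = 0.
Upper-right is two-thirds across and one-third down within the crop:
x = 2092.17 + 2 × 1670.67/3 ≈ 3206; y = 0.00 + 1 × 1253.00/3 ≈ 418.

(3206, 418)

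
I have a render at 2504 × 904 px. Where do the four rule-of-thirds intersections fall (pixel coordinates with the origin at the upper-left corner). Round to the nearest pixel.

(835, 301), (1669, 301), (835, 603), (1669, 603)

One third of 2504 is 834.67; one third of 904 is 301.33.
Vertical third lines at x = 835 and x = 1669; horizontal third lines at y = 301 and y = 603.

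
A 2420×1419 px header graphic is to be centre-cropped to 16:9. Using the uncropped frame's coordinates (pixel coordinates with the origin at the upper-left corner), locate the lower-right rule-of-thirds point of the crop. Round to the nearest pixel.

(1613, 936)

2420/1419 < 16/9, so the 16:9 crop keeps the full width 2420 and trims height to 2420 × 9/16 = 1361.25 px.
Top offset = (1419 − 1361.25)/2 = 28.88 px; left offset = 0.
Lower-right is two-thirds across and two-thirds down within the crop:
x = 0.00 + 2 × 2420.00/3 ≈ 1613; y = 28.88 + 2 × 1361.25/3 ≈ 936.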